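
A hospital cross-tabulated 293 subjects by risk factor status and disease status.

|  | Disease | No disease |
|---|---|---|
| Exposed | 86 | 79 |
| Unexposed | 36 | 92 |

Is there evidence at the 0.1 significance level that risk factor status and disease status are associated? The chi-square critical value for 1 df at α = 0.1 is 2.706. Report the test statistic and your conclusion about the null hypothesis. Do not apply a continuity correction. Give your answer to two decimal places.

Row totals: 165, 128. Column totals: 122, 171. Grand total N = 293.
Expected counts (row total × column total / N):
  Exposed, Disease: 165×122/293 = 68.7031
  Exposed, No disease: 165×171/293 = 96.2969
  Unexposed, Disease: 128×122/293 = 53.2969
  Unexposed, No disease: 128×171/293 = 74.7031
Contributions (O − E)²/E:
  (86 − 68.7031)²/68.7031 = 4.3547
  (79 − 96.2969)²/96.2969 = 3.1069
  (36 − 53.2969)²/53.2969 = 5.6135
  (92 − 74.7031)²/74.7031 = 4.0050
χ² = 4.3547 + 3.1069 + 5.6135 + 4.0050 = 17.08
df = (2−1)(2−1) = 1. Since 17.08 > 2.706, reject the null hypothesis of independence at α = 0.1.

17.08; reject H₀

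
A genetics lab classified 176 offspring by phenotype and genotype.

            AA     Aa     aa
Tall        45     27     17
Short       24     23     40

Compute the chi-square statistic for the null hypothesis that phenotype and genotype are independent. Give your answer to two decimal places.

Row totals: 89, 87. Column totals: 69, 50, 57. Grand total N = 176.
Expected counts (row total × column total / N):
  Tall, AA: 89×69/176 = 34.892
  Tall, Aa: 89×50/176 = 25.284
  Tall, aa: 89×57/176 = 28.824
  Short, AA: 87×69/176 = 34.108
  Short, Aa: 87×50/176 = 24.716
  Short, aa: 87×57/176 = 28.176
Contributions (O − E)²/E:
  (45 − 34.892)²/34.892 = 2.9282
  (27 − 25.284)²/25.284 = 0.1165
  (17 − 28.824)²/28.824 = 4.8504
  (24 − 34.108)²/34.108 = 2.9955
  (23 − 24.716)²/24.716 = 0.1191
  (40 − 28.176)²/28.176 = 4.9619
χ² = 2.9282 + 0.1165 + 4.8504 + 2.9955 + 0.1191 + 4.9619 = 15.97

15.97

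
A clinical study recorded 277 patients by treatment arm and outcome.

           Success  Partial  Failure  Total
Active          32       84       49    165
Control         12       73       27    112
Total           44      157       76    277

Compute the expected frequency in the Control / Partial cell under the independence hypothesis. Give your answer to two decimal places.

63.48

Row total (Control) = 112; column total (Partial) = 157; grand total N = 277.
Expected count = (row total × column total) / N = 112 × 157 / 277 = 63.48.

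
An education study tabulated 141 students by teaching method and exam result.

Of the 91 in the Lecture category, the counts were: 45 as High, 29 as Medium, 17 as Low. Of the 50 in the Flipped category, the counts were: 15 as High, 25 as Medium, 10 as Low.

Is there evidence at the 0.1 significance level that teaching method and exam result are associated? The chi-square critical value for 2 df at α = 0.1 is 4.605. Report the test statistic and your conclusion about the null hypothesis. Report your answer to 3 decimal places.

5.668; reject H₀

Row totals: 91, 50. Column totals: 60, 54, 27. Grand total N = 141.
Expected counts (row total × column total / N):
  Lecture, High: 91×60/141 = 38.72340
  Lecture, Medium: 91×54/141 = 34.85106
  Lecture, Low: 91×27/141 = 17.42553
  Flipped, High: 50×60/141 = 21.27660
  Flipped, Medium: 50×54/141 = 19.14894
  Flipped, Low: 50×27/141 = 9.57447
Contributions (O − E)²/E:
  (45 − 38.72340)²/38.72340 = 1.0174
  (29 − 34.85106)²/34.85106 = 0.9823
  (17 − 17.42553)²/17.42553 = 0.0104
  (15 − 21.27660)²/21.27660 = 1.8516
  (25 − 19.14894)²/19.14894 = 1.7878
  (10 − 9.57447)²/9.57447 = 0.0189
χ² = 1.0174 + 0.9823 + 0.0104 + 1.8516 + 1.7878 + 0.0189 = 5.668
df = (2−1)(3−1) = 2. Since 5.668 > 4.605, reject the null hypothesis of independence at α = 0.1.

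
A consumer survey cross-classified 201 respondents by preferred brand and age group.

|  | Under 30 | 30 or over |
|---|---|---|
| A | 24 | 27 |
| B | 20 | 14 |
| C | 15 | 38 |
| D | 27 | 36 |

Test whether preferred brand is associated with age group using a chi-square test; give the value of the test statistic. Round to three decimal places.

8.495

Row totals: 51, 34, 53, 63. Column totals: 86, 115. Grand total N = 201.
Expected counts (row total × column total / N):
  A, Under 30: 51×86/201 = 21.8209
  A, 30 or over: 51×115/201 = 29.1791
  B, Under 30: 34×86/201 = 14.5473
  B, 30 or over: 34×115/201 = 19.4527
  C, Under 30: 53×86/201 = 22.6766
  C, 30 or over: 53×115/201 = 30.3234
  D, Under 30: 63×86/201 = 26.9552
  D, 30 or over: 63×115/201 = 36.0448
Contributions (O − E)²/E:
  (24 − 21.8209)²/21.8209 = 0.2176
  (27 − 29.1791)²/29.1791 = 0.1627
  (20 − 14.5473)²/14.5473 = 2.0438
  (14 − 19.4527)²/19.4527 = 1.5284
  (15 − 22.6766)²/22.6766 = 2.5987
  (38 − 30.3234)²/30.3234 = 1.9434
  (27 − 26.9552)²/26.9552 = 0.0001
  (36 − 36.0448)²/36.0448 = 0.0001
χ² = 0.2176 + 0.1627 + 2.0438 + 1.5284 + 2.5987 + 1.9434 + 0.0001 + 0.0001 = 8.495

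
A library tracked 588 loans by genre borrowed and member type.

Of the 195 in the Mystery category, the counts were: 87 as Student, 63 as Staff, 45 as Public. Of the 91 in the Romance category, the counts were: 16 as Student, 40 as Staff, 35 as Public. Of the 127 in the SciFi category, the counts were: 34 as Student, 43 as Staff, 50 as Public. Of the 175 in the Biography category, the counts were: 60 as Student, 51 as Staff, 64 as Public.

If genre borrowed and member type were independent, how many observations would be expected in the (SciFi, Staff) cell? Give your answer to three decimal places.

42.549

Row total (SciFi) = 127; column total (Staff) = 197; grand total N = 588.
Expected count = (row total × column total) / N = 127 × 197 / 588 = 42.549.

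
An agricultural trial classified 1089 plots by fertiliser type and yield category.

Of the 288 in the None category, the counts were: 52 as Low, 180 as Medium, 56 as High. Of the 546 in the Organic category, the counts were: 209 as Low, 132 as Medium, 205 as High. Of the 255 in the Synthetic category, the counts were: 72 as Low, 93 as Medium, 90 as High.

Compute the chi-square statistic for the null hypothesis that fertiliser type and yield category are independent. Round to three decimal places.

Row totals: 288, 546, 255. Column totals: 333, 405, 351. Grand total N = 1089.
Expected counts (row total × column total / N):
  None, Low: 288×333/1089 = 88.06612
  None, Medium: 288×405/1089 = 107.10744
  None, High: 288×351/1089 = 92.82645
  Organic, Low: 546×333/1089 = 166.95868
  Organic, Medium: 546×405/1089 = 203.05785
  Organic, High: 546×351/1089 = 175.98347
  Synthetic, Low: 255×333/1089 = 77.97521
  Synthetic, Medium: 255×405/1089 = 94.83471
  Synthetic, High: 255×351/1089 = 82.19008
Contributions (O − E)²/E:
  (52 − 88.06612)²/88.06612 = 14.7703
  (180 − 107.10744)²/107.10744 = 49.6074
  (56 − 92.82645)²/92.82645 = 14.6099
  (209 − 166.95868)²/166.95868 = 10.5863
  (132 − 203.05785)²/203.05785 = 24.8659
  (205 − 175.98347)²/175.98347 = 4.7843
  (72 − 77.97521)²/77.97521 = 0.4579
  (93 − 94.83471)²/94.83471 = 0.0355
  (90 − 82.19008)²/82.19008 = 0.7421
χ² = 14.7703 + 49.6074 + 14.6099 + 10.5863 + 24.8659 + 4.7843 + 0.4579 + 0.0355 + 0.7421 = 120.460

120.460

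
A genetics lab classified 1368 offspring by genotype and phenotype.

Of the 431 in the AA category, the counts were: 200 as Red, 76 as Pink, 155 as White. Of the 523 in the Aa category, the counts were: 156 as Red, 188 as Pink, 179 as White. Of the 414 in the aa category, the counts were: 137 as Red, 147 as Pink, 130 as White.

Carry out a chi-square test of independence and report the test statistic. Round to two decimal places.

53.04

Row totals: 431, 523, 414. Column totals: 493, 411, 464. Grand total N = 1368.
Expected counts (row total × column total / N):
  AA, Red: 431×493/1368 = 155.324
  AA, Pink: 431×411/1368 = 129.489
  AA, White: 431×464/1368 = 146.187
  Aa, Red: 523×493/1368 = 188.479
  Aa, Pink: 523×411/1368 = 157.129
  Aa, White: 523×464/1368 = 177.392
  aa, Red: 414×493/1368 = 149.197
  aa, Pink: 414×411/1368 = 124.382
  aa, White: 414×464/1368 = 140.421
Contributions (O − E)²/E:
  (200 − 155.324)²/155.324 = 12.8502
  (76 − 129.489)²/129.489 = 22.0951
  (155 − 146.187)²/146.187 = 0.5313
  (156 − 188.479)²/188.479 = 5.5968
  (188 − 157.129)²/157.129 = 6.0652
  (179 − 177.392)²/177.392 = 0.0146
  (137 − 149.197)²/149.197 = 0.9971
  (147 − 124.382)²/124.382 = 4.1129
  (130 − 140.421)²/140.421 = 0.7734
χ² = 12.8502 + 22.0951 + 0.5313 + 5.5968 + 6.0652 + 0.0146 + 0.9971 + 4.1129 + 0.7734 = 53.04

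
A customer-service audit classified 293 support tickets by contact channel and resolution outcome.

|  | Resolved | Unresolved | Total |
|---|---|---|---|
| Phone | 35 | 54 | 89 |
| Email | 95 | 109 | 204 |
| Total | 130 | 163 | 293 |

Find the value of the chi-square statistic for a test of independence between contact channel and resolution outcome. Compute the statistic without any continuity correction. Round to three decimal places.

1.317

Grand total N = 293.
Expected counts (row total × column total / N):
  Phone, Resolved: 89×130/293 = 39.4881
  Phone, Unresolved: 89×163/293 = 49.5119
  Email, Resolved: 204×130/293 = 90.5119
  Email, Unresolved: 204×163/293 = 113.4881
Contributions (O − E)²/E:
  (35 − 39.4881)²/39.4881 = 0.5101
  (54 − 49.5119)²/49.5119 = 0.4068
  (95 − 90.5119)²/90.5119 = 0.2225
  (109 − 113.4881)²/113.4881 = 0.1775
χ² = 0.5101 + 0.4068 + 0.2225 + 0.1775 = 1.317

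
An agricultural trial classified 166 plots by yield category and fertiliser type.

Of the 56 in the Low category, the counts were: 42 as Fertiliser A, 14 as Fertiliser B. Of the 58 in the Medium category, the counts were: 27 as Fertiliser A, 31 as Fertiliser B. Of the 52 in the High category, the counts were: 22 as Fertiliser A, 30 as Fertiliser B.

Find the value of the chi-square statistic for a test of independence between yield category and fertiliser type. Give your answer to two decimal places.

Row totals: 56, 58, 52. Column totals: 91, 75. Grand total N = 166.
Expected counts (row total × column total / N):
  Low, Fertiliser A: 56×91/166 = 30.6988
  Low, Fertiliser B: 56×75/166 = 25.3012
  Medium, Fertiliser A: 58×91/166 = 31.7952
  Medium, Fertiliser B: 58×75/166 = 26.2048
  High, Fertiliser A: 52×91/166 = 28.5060
  High, Fertiliser B: 52×75/166 = 23.4940
Contributions (O − E)²/E:
  (42 − 30.6988)²/30.6988 = 4.1603
  (14 − 25.3012)²/25.3012 = 5.0479
  (27 − 31.7952)²/31.7952 = 0.7232
  (31 − 26.2048)²/26.2048 = 0.8775
  (22 − 28.5060)²/28.5060 = 1.4849
  (30 − 23.4940)²/23.4940 = 1.8017
χ² = 4.1603 + 5.0479 + 0.7232 + 0.8775 + 1.4849 + 1.8017 = 14.10

14.10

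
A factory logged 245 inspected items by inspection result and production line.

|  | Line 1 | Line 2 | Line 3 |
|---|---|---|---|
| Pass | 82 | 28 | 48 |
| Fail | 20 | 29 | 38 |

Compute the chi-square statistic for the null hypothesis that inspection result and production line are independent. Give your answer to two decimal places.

Row totals: 158, 87. Column totals: 102, 57, 86. Grand total N = 245.
Expected counts (row total × column total / N):
  Pass, Line 1: 158×102/245 = 65.780
  Pass, Line 2: 158×57/245 = 36.759
  Pass, Line 3: 158×86/245 = 55.461
  Fail, Line 1: 87×102/245 = 36.220
  Fail, Line 2: 87×57/245 = 20.241
  Fail, Line 3: 87×86/245 = 30.539
Contributions (O − E)²/E:
  (82 − 65.780)²/65.780 = 3.9995
  (28 − 36.759)²/36.759 = 2.0871
  (48 − 55.461)²/55.461 = 1.0037
  (20 − 36.220)²/36.220 = 7.2636
  (29 − 20.241)²/20.241 = 3.7903
  (38 − 30.539)²/30.539 = 1.8228
χ² = 3.9995 + 2.0871 + 1.0037 + 7.2636 + 3.7903 + 1.8228 = 19.97

19.97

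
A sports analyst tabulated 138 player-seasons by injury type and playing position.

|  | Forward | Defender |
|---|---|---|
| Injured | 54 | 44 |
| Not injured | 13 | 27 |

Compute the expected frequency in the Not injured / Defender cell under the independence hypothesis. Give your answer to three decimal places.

20.580

Row total (Not injured) = 40; column total (Defender) = 71; grand total N = 138.
Expected count = (row total × column total) / N = 40 × 71 / 138 = 20.580.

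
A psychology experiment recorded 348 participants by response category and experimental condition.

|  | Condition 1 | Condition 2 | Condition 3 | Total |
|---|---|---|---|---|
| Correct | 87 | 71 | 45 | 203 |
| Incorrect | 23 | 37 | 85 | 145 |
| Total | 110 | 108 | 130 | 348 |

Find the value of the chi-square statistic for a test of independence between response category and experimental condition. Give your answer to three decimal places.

Grand total N = 348.
Expected counts (row total × column total / N):
  Correct, Condition 1: 203×110/348 = 64.1667
  Correct, Condition 2: 203×108/348 = 63.0000
  Correct, Condition 3: 203×130/348 = 75.8333
  Incorrect, Condition 1: 145×110/348 = 45.8333
  Incorrect, Condition 2: 145×108/348 = 45.0000
  Incorrect, Condition 3: 145×130/348 = 54.1667
Contributions (O − E)²/E:
  (87 − 64.1667)²/64.1667 = 8.1251
  (71 − 63.0000)²/63.0000 = 1.0159
  (45 − 75.8333)²/75.8333 = 12.5366
  (23 − 45.8333)²/45.8333 = 11.3751
  (37 − 45.0000)²/45.0000 = 1.4222
  (85 − 54.1667)²/54.1667 = 17.5512
χ² = 8.1251 + 1.0159 + 12.5366 + 11.3751 + 1.4222 + 17.5512 = 52.026

52.026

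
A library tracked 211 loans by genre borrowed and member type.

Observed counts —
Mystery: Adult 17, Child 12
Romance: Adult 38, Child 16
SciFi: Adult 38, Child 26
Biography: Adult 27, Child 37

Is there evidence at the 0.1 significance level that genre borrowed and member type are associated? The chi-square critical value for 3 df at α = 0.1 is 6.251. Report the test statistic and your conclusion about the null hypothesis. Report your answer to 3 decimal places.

9.838; reject H₀

Row totals: 29, 54, 64, 64. Column totals: 120, 91. Grand total N = 211.
Expected counts (row total × column total / N):
  Mystery, Adult: 29×120/211 = 16.4929
  Mystery, Child: 29×91/211 = 12.5071
  Romance, Adult: 54×120/211 = 30.7109
  Romance, Child: 54×91/211 = 23.2891
  SciFi, Adult: 64×120/211 = 36.3981
  SciFi, Child: 64×91/211 = 27.6019
  Biography, Adult: 64×120/211 = 36.3981
  Biography, Child: 64×91/211 = 27.6019
Contributions (O − E)²/E:
  (17 − 16.4929)²/16.4929 = 0.0156
  (12 − 12.5071)²/12.5071 = 0.0206
  (38 − 30.7109)²/30.7109 = 1.7300
  (16 − 23.2891)²/23.2891 = 2.2814
  (38 − 36.3981)²/36.3981 = 0.0705
  (26 − 27.6019)²/27.6019 = 0.0930
  (27 − 36.3981)²/36.3981 = 2.4266
  (37 − 27.6019)²/27.6019 = 3.1999
χ² = 0.0156 + 0.0206 + 1.7300 + 2.2814 + 0.0705 + 0.0930 + 2.4266 + 3.1999 = 9.838
df = (4−1)(2−1) = 3. Since 9.838 > 6.251, reject the null hypothesis of independence at α = 0.1.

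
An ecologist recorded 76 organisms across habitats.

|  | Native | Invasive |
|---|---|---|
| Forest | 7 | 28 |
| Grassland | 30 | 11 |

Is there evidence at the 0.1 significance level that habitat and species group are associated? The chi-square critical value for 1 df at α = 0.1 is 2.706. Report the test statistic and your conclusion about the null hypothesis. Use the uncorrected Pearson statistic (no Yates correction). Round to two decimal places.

Row totals: 35, 41. Column totals: 37, 39. Grand total N = 76.
Expected counts (row total × column total / N):
  Forest, Native: 35×37/76 = 17.0395
  Forest, Invasive: 35×39/76 = 17.9605
  Grassland, Native: 41×37/76 = 19.9605
  Grassland, Invasive: 41×39/76 = 21.0395
Contributions (O − E)²/E:
  (7 − 17.0395)²/17.0395 = 5.9152
  (28 − 17.9605)²/17.9605 = 5.6118
  (30 − 19.9605)²/19.9605 = 5.0496
  (11 − 21.0395)²/21.0395 = 4.7906
χ² = 5.9152 + 5.6118 + 5.0496 + 4.7906 = 21.37
df = (2−1)(2−1) = 1. Since 21.37 > 2.706, reject the null hypothesis of independence at α = 0.1.

21.37; reject H₀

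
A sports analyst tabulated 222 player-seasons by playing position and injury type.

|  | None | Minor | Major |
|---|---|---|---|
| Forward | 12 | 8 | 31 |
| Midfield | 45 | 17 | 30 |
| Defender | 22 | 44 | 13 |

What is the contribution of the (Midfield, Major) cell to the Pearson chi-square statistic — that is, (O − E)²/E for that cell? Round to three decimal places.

0.014

Row total (Midfield) = 92; column total (Major) = 74; N = 222.
Expected count E = 92 × 74 / 222 = 30.66667.
Contribution = (O − E)²/E = (30 − 30.66667)² / 30.66667 = 0.014.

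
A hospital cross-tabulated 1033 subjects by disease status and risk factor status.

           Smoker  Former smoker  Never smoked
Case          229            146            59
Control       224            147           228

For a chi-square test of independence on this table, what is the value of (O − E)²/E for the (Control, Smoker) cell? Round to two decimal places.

Row total (Control) = 599; column total (Smoker) = 453; N = 1033.
Expected count E = 599 × 453 / 1033 = 262.679.
Contribution = (O − E)²/E = (224 − 262.679)² / 262.679 = 5.70.

5.70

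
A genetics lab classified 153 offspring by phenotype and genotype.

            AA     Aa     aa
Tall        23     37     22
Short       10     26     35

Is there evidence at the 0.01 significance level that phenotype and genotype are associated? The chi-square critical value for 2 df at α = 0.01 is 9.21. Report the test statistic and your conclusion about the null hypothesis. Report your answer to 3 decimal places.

9.264; reject H₀

Row totals: 82, 71. Column totals: 33, 63, 57. Grand total N = 153.
Expected counts (row total × column total / N):
  Tall, AA: 82×33/153 = 17.6863
  Tall, Aa: 82×63/153 = 33.7647
  Tall, aa: 82×57/153 = 30.5490
  Short, AA: 71×33/153 = 15.3137
  Short, Aa: 71×63/153 = 29.2353
  Short, aa: 71×57/153 = 26.4510
Contributions (O − E)²/E:
  (23 − 17.6863)²/17.6863 = 1.5965
  (37 − 33.7647)²/33.7647 = 0.3100
  (22 − 30.5490)²/30.5490 = 2.3924
  (10 − 15.3137)²/15.3137 = 1.8438
  (26 − 29.2353)²/29.2353 = 0.3580
  (35 − 26.4510)²/26.4510 = 2.7630
χ² = 1.5965 + 0.3100 + 2.3924 + 1.8438 + 0.3580 + 2.7630 = 9.264
df = (2−1)(3−1) = 2. Since 9.264 > 9.21, reject the null hypothesis of independence at α = 0.01.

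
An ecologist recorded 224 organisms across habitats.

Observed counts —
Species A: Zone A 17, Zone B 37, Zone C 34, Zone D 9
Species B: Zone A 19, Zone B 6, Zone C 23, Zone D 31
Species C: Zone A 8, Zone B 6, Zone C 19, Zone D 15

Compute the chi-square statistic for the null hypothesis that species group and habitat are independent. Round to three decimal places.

40.312

Row totals: 97, 79, 48. Column totals: 44, 49, 76, 55. Grand total N = 224.
Expected counts (row total × column total / N):
  Species A, Zone A: 97×44/224 = 19.0536
  Species A, Zone B: 97×49/224 = 21.2188
  Species A, Zone C: 97×76/224 = 32.9107
  Species A, Zone D: 97×55/224 = 23.8170
  Species B, Zone A: 79×44/224 = 15.5179
  Species B, Zone B: 79×49/224 = 17.2812
  Species B, Zone C: 79×76/224 = 26.8036
  Species B, Zone D: 79×55/224 = 19.3973
  Species C, Zone A: 48×44/224 = 9.4286
  Species C, Zone B: 48×49/224 = 10.5000
  Species C, Zone C: 48×76/224 = 16.2857
  Species C, Zone D: 48×55/224 = 11.7857
Contributions (O − E)²/E:
  (17 − 19.0536)²/19.0536 = 0.2213
  (37 − 21.2188)²/21.2188 = 11.7371
  (34 − 32.9107)²/32.9107 = 0.0361
  (9 − 23.8170)²/23.8170 = 9.2179
  (19 − 15.5179)²/15.5179 = 0.7814
  (6 − 17.2812)²/17.2812 = 7.3644
  (23 − 26.8036)²/26.8036 = 0.5398
  (31 − 19.3973)²/19.3973 = 6.9403
  (8 − 9.4286)²/9.4286 = 0.2165
  (6 − 10.5000)²/10.5000 = 1.9286
  (19 − 16.2857)²/16.2857 = 0.4524
  (15 − 11.7857)²/11.7857 = 0.8766
χ² = 0.2213 + 11.7371 + 0.0361 + 9.2179 + 0.7814 + 7.3644 + 0.5398 + 6.9403 + 0.2165 + 1.9286 + 0.4524 + 0.8766 = 40.312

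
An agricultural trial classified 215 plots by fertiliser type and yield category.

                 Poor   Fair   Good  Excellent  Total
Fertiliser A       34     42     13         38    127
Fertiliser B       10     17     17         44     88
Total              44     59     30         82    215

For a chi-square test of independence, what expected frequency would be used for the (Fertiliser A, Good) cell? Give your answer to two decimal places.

Row total (Fertiliser A) = 127; column total (Good) = 30; grand total N = 215.
Expected count = (row total × column total) / N = 127 × 30 / 215 = 17.72.

17.72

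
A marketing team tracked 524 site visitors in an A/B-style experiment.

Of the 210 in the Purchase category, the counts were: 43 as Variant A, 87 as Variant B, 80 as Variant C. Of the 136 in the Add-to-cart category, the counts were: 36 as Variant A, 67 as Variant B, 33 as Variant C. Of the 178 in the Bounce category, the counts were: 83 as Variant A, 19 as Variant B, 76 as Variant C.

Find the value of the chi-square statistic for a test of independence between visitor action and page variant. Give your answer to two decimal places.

72.44

Row totals: 210, 136, 178. Column totals: 162, 173, 189. Grand total N = 524.
Expected counts (row total × column total / N):
  Purchase, Variant A: 210×162/524 = 64.9237
  Purchase, Variant B: 210×173/524 = 69.3321
  Purchase, Variant C: 210×189/524 = 75.7443
  Add-to-cart, Variant A: 136×162/524 = 42.0458
  Add-to-cart, Variant B: 136×173/524 = 44.9008
  Add-to-cart, Variant C: 136×189/524 = 49.0534
  Bounce, Variant A: 178×162/524 = 55.0305
  Bounce, Variant B: 178×173/524 = 58.7672
  Bounce, Variant C: 178×189/524 = 64.2023
Contributions (O − E)²/E:
  (43 − 64.9237)²/64.9237 = 7.4033
  (87 − 69.3321)²/69.3321 = 4.5023
  (80 − 75.7443)²/75.7443 = 0.2391
  (36 − 42.0458)²/42.0458 = 0.8693
  (67 − 44.9008)²/44.9008 = 10.8767
  (33 − 49.0534)²/49.0534 = 5.2537
  (83 − 55.0305)²/55.0305 = 14.2156
  (19 − 58.7672)²/58.7672 = 26.9101
  (76 − 64.2023)²/64.2023 = 2.1679
χ² = 7.4033 + 4.5023 + 0.2391 + 0.8693 + 10.8767 + 5.2537 + 14.2156 + 26.9101 + 2.1679 = 72.44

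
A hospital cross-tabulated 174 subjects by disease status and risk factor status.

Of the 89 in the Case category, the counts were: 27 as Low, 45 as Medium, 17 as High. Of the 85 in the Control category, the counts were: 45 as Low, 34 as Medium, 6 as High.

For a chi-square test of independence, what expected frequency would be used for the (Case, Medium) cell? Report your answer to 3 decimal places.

40.408

Row total (Case) = 89; column total (Medium) = 79; grand total N = 174.
Expected count = (row total × column total) / N = 89 × 79 / 174 = 40.408.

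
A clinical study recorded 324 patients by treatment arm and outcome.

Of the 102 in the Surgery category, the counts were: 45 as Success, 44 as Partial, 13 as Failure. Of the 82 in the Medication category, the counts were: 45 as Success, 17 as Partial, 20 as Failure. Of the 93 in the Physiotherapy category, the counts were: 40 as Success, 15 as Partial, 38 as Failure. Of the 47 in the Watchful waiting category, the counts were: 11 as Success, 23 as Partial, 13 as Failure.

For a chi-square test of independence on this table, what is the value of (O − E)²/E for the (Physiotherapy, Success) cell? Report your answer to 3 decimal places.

0.006

Row total (Physiotherapy) = 93; column total (Success) = 141; N = 324.
Expected count E = 93 × 141 / 324 = 40.4722.
Contribution = (O − E)²/E = (40 − 40.4722)² / 40.4722 = 0.006.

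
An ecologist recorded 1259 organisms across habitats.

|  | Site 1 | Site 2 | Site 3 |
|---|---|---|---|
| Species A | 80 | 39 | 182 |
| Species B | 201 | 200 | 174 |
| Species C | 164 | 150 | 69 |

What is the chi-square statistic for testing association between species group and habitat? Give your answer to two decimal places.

Row totals: 301, 575, 383. Column totals: 445, 389, 425. Grand total N = 1259.
Expected counts (row total × column total / N):
  Species A, Site 1: 301×445/1259 = 106.390
  Species A, Site 2: 301×389/1259 = 93.002
  Species A, Site 3: 301×425/1259 = 101.608
  Species B, Site 1: 575×445/1259 = 203.237
  Species B, Site 2: 575×389/1259 = 177.661
  Species B, Site 3: 575×425/1259 = 194.102
  Species C, Site 1: 383×445/1259 = 135.373
  Species C, Site 2: 383×389/1259 = 118.338
  Species C, Site 3: 383×425/1259 = 129.289
Contributions (O − E)²/E:
  (80 − 106.390)²/106.390 = 6.5460
  (39 − 93.002)²/93.002 = 31.3565
  (182 − 101.608)²/101.608 = 63.6060
  (201 − 203.237)²/203.237 = 0.0246
  (200 − 177.661)²/177.661 = 2.8089
  (174 − 194.102)²/194.102 = 2.0818
  (164 − 135.373)²/135.373 = 6.0537
  (150 − 118.338)²/118.338 = 8.4713
  (69 − 129.289)²/129.289 = 28.1135
χ² = 6.5460 + 31.3565 + 63.6060 + 0.0246 + 2.8089 + 2.0818 + 6.0537 + 8.4713 + 28.1135 = 149.06

149.06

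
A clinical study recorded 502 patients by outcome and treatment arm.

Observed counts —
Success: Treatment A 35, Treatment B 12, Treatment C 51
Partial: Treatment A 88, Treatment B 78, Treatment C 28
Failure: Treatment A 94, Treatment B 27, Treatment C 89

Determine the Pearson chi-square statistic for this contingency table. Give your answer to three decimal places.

Row totals: 98, 194, 210. Column totals: 217, 117, 168. Grand total N = 502.
Expected counts (row total × column total / N):
  Success, Treatment A: 98×217/502 = 42.3625
  Success, Treatment B: 98×117/502 = 22.8406
  Success, Treatment C: 98×168/502 = 32.7968
  Partial, Treatment A: 194×217/502 = 83.8606
  Partial, Treatment B: 194×117/502 = 45.2151
  Partial, Treatment C: 194×168/502 = 64.9243
  Failure, Treatment A: 210×217/502 = 90.7769
  Failure, Treatment B: 210×117/502 = 48.9442
  Failure, Treatment C: 210×168/502 = 70.2789
Contributions (O − E)²/E:
  (35 − 42.3625)²/42.3625 = 1.2796
  (12 − 22.8406)²/22.8406 = 5.1452
  (51 − 32.7968)²/32.7968 = 10.1033
  (88 − 83.8606)²/83.8606 = 0.2043
  (78 − 45.2151)²/45.2151 = 23.7719
  (28 − 64.9243)²/64.9243 = 20.9999
  (94 − 90.7769)²/90.7769 = 0.1144
  (27 − 48.9442)²/48.9442 = 9.8387
  (89 − 70.2789)²/70.2789 = 4.9870
χ² = 1.2796 + 5.1452 + 10.1033 + 0.2043 + 23.7719 + 20.9999 + 0.1144 + 9.8387 + 4.9870 = 76.444

76.444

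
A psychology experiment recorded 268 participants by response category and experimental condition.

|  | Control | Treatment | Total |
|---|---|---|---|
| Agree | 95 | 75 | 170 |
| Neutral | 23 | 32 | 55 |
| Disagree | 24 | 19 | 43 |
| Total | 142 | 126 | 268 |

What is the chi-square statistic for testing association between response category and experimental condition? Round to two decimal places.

Grand total N = 268.
Expected counts (row total × column total / N):
  Agree, Control: 170×142/268 = 90.075
  Agree, Treatment: 170×126/268 = 79.925
  Neutral, Control: 55×142/268 = 29.142
  Neutral, Treatment: 55×126/268 = 25.858
  Disagree, Control: 43×142/268 = 22.784
  Disagree, Treatment: 43×126/268 = 20.216
Contributions (O − E)²/E:
  (95 − 90.075)²/90.075 = 0.2693
  (75 − 79.925)²/79.925 = 0.3035
  (23 − 29.142)²/29.142 = 1.2945
  (32 − 25.858)²/25.858 = 1.4589
  (24 − 22.784)²/22.784 = 0.0649
  (19 − 20.216)²/20.216 = 0.0731
χ² = 0.2693 + 0.3035 + 1.2945 + 1.4589 + 0.0649 + 0.0731 = 3.46

3.46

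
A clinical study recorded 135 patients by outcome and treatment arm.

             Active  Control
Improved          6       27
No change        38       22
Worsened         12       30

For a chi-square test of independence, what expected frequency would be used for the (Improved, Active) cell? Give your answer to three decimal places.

Row total (Improved) = 33; column total (Active) = 56; grand total N = 135.
Expected count = (row total × column total) / N = 33 × 56 / 135 = 13.689.

13.689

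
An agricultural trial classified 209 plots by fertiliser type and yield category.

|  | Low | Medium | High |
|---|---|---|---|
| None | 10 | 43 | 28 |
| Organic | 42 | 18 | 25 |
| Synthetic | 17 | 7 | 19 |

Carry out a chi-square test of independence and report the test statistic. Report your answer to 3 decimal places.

Row totals: 81, 85, 43. Column totals: 69, 68, 72. Grand total N = 209.
Expected counts (row total × column total / N):
  None, Low: 81×69/209 = 26.7416
  None, Medium: 81×68/209 = 26.3541
  None, High: 81×72/209 = 27.9043
  Organic, Low: 85×69/209 = 28.0622
  Organic, Medium: 85×68/209 = 27.6555
  Organic, High: 85×72/209 = 29.2823
  Synthetic, Low: 43×69/209 = 14.1962
  Synthetic, Medium: 43×68/209 = 13.9904
  Synthetic, High: 43×72/209 = 14.8134
Contributions (O − E)²/E:
  (10 − 26.7416)²/26.7416 = 10.4811
  (43 − 26.3541)²/26.3541 = 10.5140
  (28 − 27.9043)²/27.9043 = 0.0003
  (42 − 28.0622)²/28.0622 = 6.9226
  (18 − 27.6555)²/27.6555 = 3.3711
  (25 − 29.2823)²/29.2823 = 0.6263
  (17 − 14.1962)²/14.1962 = 0.5538
  (7 − 13.9904)²/13.9904 = 3.4928
  (19 − 14.8134)²/14.8134 = 1.1832
χ² = 10.4811 + 10.5140 + 0.0003 + 6.9226 + 3.3711 + 0.6263 + 0.5538 + 3.4928 + 1.1832 = 37.145

37.145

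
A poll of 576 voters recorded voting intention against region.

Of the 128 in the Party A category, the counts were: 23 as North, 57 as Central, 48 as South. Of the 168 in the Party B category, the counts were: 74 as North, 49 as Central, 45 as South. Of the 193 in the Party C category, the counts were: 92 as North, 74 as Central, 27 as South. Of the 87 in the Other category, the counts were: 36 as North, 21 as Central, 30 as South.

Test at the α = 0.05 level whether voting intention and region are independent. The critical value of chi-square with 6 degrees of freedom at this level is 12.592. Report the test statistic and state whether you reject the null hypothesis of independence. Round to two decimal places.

Row totals: 128, 168, 193, 87. Column totals: 225, 201, 150. Grand total N = 576.
Expected counts (row total × column total / N):
  Party A, North: 128×225/576 = 50.000
  Party A, Central: 128×201/576 = 44.667
  Party A, South: 128×150/576 = 33.333
  Party B, North: 168×225/576 = 65.625
  Party B, Central: 168×201/576 = 58.625
  Party B, South: 168×150/576 = 43.750
  Party C, North: 193×225/576 = 75.391
  Party C, Central: 193×201/576 = 67.349
  Party C, South: 193×150/576 = 50.260
  Other, North: 87×225/576 = 33.984
  Other, Central: 87×201/576 = 30.359
  Other, South: 87×150/576 = 22.656
Contributions (O − E)²/E:
  (23 − 50.000)²/50.000 = 14.5800
  (57 − 44.667)²/44.667 = 3.4053
  (48 − 33.333)²/33.333 = 6.4537
  (74 − 65.625)²/65.625 = 1.0688
  (49 − 58.625)²/58.625 = 1.5802
  (45 − 43.750)²/43.750 = 0.0357
  (92 − 75.391)²/75.391 = 3.6590
  (74 − 67.349)²/67.349 = 0.6568
  (27 − 50.260)²/50.260 = 10.7646
  (36 − 33.984)²/33.984 = 0.1196
  (21 − 30.359)²/30.359 = 2.8852
  (30 − 22.656)²/22.656 = 2.3806
χ² = 14.5800 + 3.4053 + 6.4537 + 1.0688 + 1.5802 + 0.0357 + 3.6590 + 0.6568 + 10.7646 + 0.1196 + 2.8852 + 2.3806 = 47.59
df = (4−1)(3−1) = 6. Since 47.59 > 12.592, reject the null hypothesis of independence at α = 0.05.

47.59; reject H₀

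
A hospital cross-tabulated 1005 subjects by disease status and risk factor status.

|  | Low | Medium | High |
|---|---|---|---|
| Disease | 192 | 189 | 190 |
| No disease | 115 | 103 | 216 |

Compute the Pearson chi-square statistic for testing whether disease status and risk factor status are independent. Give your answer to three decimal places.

28.154

Row totals: 571, 434. Column totals: 307, 292, 406. Grand total N = 1005.
Expected counts (row total × column total / N):
  Disease, Low: 571×307/1005 = 174.4249
  Disease, Medium: 571×292/1005 = 165.9025
  Disease, High: 571×406/1005 = 230.6726
  No disease, Low: 434×307/1005 = 132.5751
  No disease, Medium: 434×292/1005 = 126.0975
  No disease, High: 434×406/1005 = 175.3274
Contributions (O − E)²/E:
  (192 − 174.4249)²/174.4249 = 1.7709
  (189 − 165.9025)²/165.9025 = 3.2157
  (190 − 230.6726)²/230.6726 = 7.1715
  (115 − 132.5751)²/132.5751 = 2.3299
  (103 − 126.0975)²/126.0975 = 4.2308
  (216 − 175.3274)²/175.3274 = 9.4353
χ² = 1.7709 + 3.2157 + 7.1715 + 2.3299 + 4.2308 + 9.4353 = 28.154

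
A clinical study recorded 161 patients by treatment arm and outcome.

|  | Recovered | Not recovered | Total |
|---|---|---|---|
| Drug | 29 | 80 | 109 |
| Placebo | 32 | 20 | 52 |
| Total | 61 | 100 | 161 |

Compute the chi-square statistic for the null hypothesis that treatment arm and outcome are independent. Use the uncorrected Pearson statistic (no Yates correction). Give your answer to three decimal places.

18.256

Grand total N = 161.
Expected counts (row total × column total / N):
  Drug, Recovered: 109×61/161 = 41.29814
  Drug, Not recovered: 109×100/161 = 67.70186
  Placebo, Recovered: 52×61/161 = 19.70186
  Placebo, Not recovered: 52×100/161 = 32.29814
Contributions (O − E)²/E:
  (29 − 41.29814)²/41.29814 = 3.6623
  (80 − 67.70186)²/67.70186 = 2.2340
  (32 − 19.70186)²/19.70186 = 7.6766
  (20 − 32.29814)²/32.29814 = 4.6828
χ² = 3.6623 + 2.2340 + 7.6766 + 4.6828 = 18.256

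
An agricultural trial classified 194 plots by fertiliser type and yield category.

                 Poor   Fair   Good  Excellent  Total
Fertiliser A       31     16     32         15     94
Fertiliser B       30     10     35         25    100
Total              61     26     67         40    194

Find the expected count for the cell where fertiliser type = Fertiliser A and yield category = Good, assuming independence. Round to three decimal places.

32.464

Row total (Fertiliser A) = 94; column total (Good) = 67; grand total N = 194.
Expected count = (row total × column total) / N = 94 × 67 / 194 = 32.464.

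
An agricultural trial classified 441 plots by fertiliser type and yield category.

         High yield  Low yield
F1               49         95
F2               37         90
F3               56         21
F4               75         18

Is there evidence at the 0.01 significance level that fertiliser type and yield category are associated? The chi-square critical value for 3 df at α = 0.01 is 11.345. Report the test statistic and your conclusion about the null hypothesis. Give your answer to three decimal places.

87.568; reject H₀

Row totals: 144, 127, 77, 93. Column totals: 217, 224. Grand total N = 441.
Expected counts (row total × column total / N):
  F1, High yield: 144×217/441 = 70.85714
  F1, Low yield: 144×224/441 = 73.14286
  F2, High yield: 127×217/441 = 62.49206
  F2, Low yield: 127×224/441 = 64.50794
  F3, High yield: 77×217/441 = 37.88889
  F3, Low yield: 77×224/441 = 39.11111
  F4, High yield: 93×217/441 = 45.76190
  F4, Low yield: 93×224/441 = 47.23810
Contributions (O − E)²/E:
  (49 − 70.85714)²/70.85714 = 6.7422
  (95 − 73.14286)²/73.14286 = 6.5315
  (37 − 62.49206)²/62.49206 = 10.3988
  (90 − 64.50794)²/64.50794 = 10.0739
  (56 − 37.88889)²/37.88889 = 8.6572
  (21 − 39.11111)²/39.11111 = 8.3867
  (75 − 45.76190)²/45.76190 = 18.6807
  (18 − 47.23810)²/47.23810 = 18.0970
χ² = 6.7422 + 6.5315 + 10.3988 + 10.0739 + 8.6572 + 8.3867 + 18.6807 + 18.0970 = 87.568
df = (4−1)(2−1) = 3. Since 87.568 > 11.345, reject the null hypothesis of independence at α = 0.01.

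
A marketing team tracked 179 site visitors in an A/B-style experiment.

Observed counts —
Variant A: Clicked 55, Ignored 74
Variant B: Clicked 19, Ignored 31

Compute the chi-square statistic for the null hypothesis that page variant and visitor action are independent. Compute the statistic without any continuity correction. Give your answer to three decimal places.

Row totals: 129, 50. Column totals: 74, 105. Grand total N = 179.
Expected counts (row total × column total / N):
  Variant A, Clicked: 129×74/179 = 53.3296
  Variant A, Ignored: 129×105/179 = 75.6704
  Variant B, Clicked: 50×74/179 = 20.6704
  Variant B, Ignored: 50×105/179 = 29.3296
Contributions (O − E)²/E:
  (55 − 53.3296)²/53.3296 = 0.0523
  (74 − 75.6704)²/75.6704 = 0.0369
  (19 − 20.6704)²/20.6704 = 0.1350
  (31 − 29.3296)²/29.3296 = 0.0951
χ² = 0.0523 + 0.0369 + 0.1350 + 0.0951 = 0.319

0.319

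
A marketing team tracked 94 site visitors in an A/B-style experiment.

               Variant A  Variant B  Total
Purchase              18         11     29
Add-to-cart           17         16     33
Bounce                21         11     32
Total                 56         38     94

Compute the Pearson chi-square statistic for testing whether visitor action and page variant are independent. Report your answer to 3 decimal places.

Grand total N = 94.
Expected counts (row total × column total / N):
  Purchase, Variant A: 29×56/94 = 17.2766
  Purchase, Variant B: 29×38/94 = 11.7234
  Add-to-cart, Variant A: 33×56/94 = 19.6596
  Add-to-cart, Variant B: 33×38/94 = 13.3404
  Bounce, Variant A: 32×56/94 = 19.0638
  Bounce, Variant B: 32×38/94 = 12.9362
Contributions (O − E)²/E:
  (18 − 17.2766)²/17.2766 = 0.0303
  (11 − 11.7234)²/11.7234 = 0.0446
  (17 − 19.6596)²/19.6596 = 0.3598
  (16 − 13.3404)²/13.3404 = 0.5302
  (21 − 19.0638)²/19.0638 = 0.1966
  (11 − 12.9362)²/12.9362 = 0.2898
χ² = 0.0303 + 0.0446 + 0.3598 + 0.5302 + 0.1966 + 0.2898 = 1.451

1.451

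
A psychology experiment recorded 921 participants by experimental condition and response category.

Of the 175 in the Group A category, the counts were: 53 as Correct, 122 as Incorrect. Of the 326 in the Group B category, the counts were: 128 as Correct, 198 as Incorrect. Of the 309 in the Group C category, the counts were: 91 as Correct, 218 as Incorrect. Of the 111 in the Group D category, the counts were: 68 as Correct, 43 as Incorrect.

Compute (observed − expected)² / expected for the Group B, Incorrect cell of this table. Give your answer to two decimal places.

Row total (Group B) = 326; column total (Incorrect) = 581; N = 921.
Expected count E = 326 × 581 / 921 = 205.653.
Contribution = (O − E)²/E = (198 − 205.653)² / 205.653 = 0.28.

0.28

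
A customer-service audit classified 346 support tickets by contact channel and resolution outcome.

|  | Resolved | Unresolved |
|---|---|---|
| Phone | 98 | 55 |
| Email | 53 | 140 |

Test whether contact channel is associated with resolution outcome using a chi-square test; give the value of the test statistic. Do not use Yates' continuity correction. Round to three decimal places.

46.459

Row totals: 153, 193. Column totals: 151, 195. Grand total N = 346.
Expected counts (row total × column total / N):
  Phone, Resolved: 153×151/346 = 66.771676
  Phone, Unresolved: 153×195/346 = 86.228324
  Email, Resolved: 193×151/346 = 84.228324
  Email, Unresolved: 193×195/346 = 108.771676
Contributions (O − E)²/E:
  (98 − 66.771676)²/66.771676 = 14.6051
  (55 − 86.228324)²/86.228324 = 11.3096
  (53 − 84.228324)²/84.228324 = 11.5782
  (140 − 108.771676)²/108.771676 = 8.9656
χ² = 14.6051 + 11.3096 + 11.5782 + 8.9656 = 46.459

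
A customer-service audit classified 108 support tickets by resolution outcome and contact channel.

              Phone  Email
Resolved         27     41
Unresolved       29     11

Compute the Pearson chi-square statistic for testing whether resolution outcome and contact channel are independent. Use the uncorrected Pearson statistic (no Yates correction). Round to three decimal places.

10.849

Row totals: 68, 40. Column totals: 56, 52. Grand total N = 108.
Expected counts (row total × column total / N):
  Resolved, Phone: 68×56/108 = 35.2593
  Resolved, Email: 68×52/108 = 32.7407
  Unresolved, Phone: 40×56/108 = 20.7407
  Unresolved, Email: 40×52/108 = 19.2593
Contributions (O − E)²/E:
  (27 − 35.2593)²/35.2593 = 1.9347
  (41 − 32.7407)²/32.7407 = 2.0835
  (29 − 20.7407)²/20.7407 = 3.2890
  (11 − 19.2593)²/19.2593 = 3.5420
χ² = 1.9347 + 2.0835 + 3.2890 + 3.5420 = 10.849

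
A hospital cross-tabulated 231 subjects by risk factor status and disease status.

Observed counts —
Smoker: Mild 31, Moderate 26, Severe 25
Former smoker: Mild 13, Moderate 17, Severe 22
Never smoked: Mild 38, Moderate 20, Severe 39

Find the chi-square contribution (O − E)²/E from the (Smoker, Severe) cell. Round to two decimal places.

Row total (Smoker) = 82; column total (Severe) = 86; N = 231.
Expected count E = 82 × 86 / 231 = 30.5281.
Contribution = (O − E)²/E = (25 − 30.5281)² / 30.5281 = 1.00.

1.00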